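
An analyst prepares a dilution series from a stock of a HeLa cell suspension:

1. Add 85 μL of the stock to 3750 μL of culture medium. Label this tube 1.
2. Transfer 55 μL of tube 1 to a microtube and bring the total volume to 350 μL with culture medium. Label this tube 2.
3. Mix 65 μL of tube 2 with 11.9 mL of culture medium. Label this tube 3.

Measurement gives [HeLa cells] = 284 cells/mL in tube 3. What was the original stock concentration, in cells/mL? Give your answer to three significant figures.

Step 1: 85 μL + 3750 μL = 3835 μL total → factor 3835/85 = 45.118
Step 2: 55 μL brought to 350 μL → factor 350/55 = 6.3636
Step 3: 65 μL + 11.9 mL = 11965 μL total → factor 11965/65 = 184.08
Overall dilution factor = 45.118 × 6.3636 × 184.08 = 52851
Stock = 284 cells/mL × 52851 = 1.50 × 10^7 cells/mL

1.50 × 10^7 cells/mL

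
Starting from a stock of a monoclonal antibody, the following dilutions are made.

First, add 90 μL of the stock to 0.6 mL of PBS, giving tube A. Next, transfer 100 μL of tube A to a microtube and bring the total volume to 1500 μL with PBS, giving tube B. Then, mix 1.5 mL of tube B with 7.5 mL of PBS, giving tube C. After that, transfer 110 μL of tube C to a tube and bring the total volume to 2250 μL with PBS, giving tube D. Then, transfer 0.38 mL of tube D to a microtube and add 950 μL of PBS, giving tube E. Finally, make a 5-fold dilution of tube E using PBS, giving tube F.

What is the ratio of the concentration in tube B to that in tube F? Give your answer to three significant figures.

Step 1: 90 μL + 0.6 mL = 690 μL total → factor 690/90 = 7.6667
Step 2: 100 μL brought to 1500 μL → factor 1500/100 = 15
Step 3: 1.5 mL + 7.5 mL = 9 mL total → factor 9/1.5 = 6
Step 4: 110 μL brought to 2250 μL → factor 2250/110 = 20.455
Step 5: 0.38 mL + 950 μL = 1.33 mL total → factor 1.33/0.38 = 3.5
Step 6: 5-fold → factor 5
Dilution factor to tube B = 115; to tube F = 2.4699 × 10^5
[tube B]/[tube F] = (factor to tube F)/(factor to tube B) = 2.4699 × 10^5/115 = 2.15 × 10^3

2.15 × 10^3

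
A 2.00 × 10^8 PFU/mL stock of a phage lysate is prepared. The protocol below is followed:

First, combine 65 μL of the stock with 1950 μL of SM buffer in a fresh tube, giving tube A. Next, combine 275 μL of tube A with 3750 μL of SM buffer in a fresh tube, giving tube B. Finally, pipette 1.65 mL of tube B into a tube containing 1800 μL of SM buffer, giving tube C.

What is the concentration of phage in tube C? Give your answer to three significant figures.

Step 1: 65 μL + 1950 μL = 2015 μL total → factor 2015/65 = 31
Step 2: 275 μL + 3750 μL = 4025 μL total → factor 4025/275 = 14.636
Step 3: 1.65 mL + 1800 μL = 3.45 mL total → factor 3.45/1.65 = 2.0909
Overall dilution factor = 31 × 14.636 × 2.0909 = 948.7
Final = 2.00 × 10^8 PFU/mL / 948.7 = 2.11 × 10^5 PFU/mL

2.11 × 10^5 PFU/mL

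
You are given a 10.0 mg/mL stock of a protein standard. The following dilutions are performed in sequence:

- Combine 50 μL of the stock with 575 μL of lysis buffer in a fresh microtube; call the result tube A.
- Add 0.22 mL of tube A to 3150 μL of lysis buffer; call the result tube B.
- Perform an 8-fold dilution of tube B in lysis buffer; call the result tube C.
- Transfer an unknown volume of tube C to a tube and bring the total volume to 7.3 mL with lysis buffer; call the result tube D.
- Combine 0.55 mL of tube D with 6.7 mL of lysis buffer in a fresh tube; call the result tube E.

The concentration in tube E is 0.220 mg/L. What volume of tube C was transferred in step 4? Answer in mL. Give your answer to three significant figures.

3.24 mL

Step 1: 50 μL + 575 μL = 625 μL total → factor 625/50 = 12.5
Step 2: 0.22 mL + 3150 μL = 3.37 mL total → factor 3.37/0.22 = 15.318
Step 3: 8-fold → factor 8
Step 4: v brought to 7.3 mL → factor = 7.3 mL/v
Step 5: 0.55 mL + 6.7 mL = 7.25 mL total → factor 7.25/0.55 = 13.182
Product of known-step factors = 20192
Overall factor = 10.0 mg/mL / (0.220 mg/L) = 45455
Step-4 factor = 45455 / 20192 = 2.2511
v = 7.3 mL / 2.2511 = 3.24 mL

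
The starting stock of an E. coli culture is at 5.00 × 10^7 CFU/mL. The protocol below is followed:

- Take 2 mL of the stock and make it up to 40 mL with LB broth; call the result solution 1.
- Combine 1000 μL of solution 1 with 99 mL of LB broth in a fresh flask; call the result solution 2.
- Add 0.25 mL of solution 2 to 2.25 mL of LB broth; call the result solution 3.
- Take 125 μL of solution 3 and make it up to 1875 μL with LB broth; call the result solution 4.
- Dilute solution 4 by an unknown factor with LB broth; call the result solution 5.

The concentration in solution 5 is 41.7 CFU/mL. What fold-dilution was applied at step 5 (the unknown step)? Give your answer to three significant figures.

Step 1: 2 mL brought to 40 mL → factor 40/2 = 20
Step 2: 1000 μL + 99 mL = 1 × 10^5 μL total → factor 1 × 10^5/1000 = 100
Step 3: 0.25 mL + 2.25 mL = 2.5 mL total → factor 2.5/0.25 = 10
Step 4: 125 μL brought to 1875 μL → factor 1875/125 = 15
Step 5: unknown factor x
Product of known-step factors = 3 × 10^5
Overall factor = 5.00 × 10^7 CFU/mL / (41.7 CFU/mL) = 1.199 × 10^6
x = 1.199 × 10^6 / 3 × 10^5 = 4.00

4.00-fold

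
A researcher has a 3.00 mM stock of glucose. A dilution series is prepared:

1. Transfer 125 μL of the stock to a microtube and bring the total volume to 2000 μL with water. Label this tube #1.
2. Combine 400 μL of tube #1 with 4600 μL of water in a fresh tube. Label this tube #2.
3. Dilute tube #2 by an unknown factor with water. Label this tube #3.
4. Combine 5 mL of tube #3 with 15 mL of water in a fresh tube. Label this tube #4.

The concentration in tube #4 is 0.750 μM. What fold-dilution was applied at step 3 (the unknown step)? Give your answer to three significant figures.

Step 1: 125 μL brought to 2000 μL → factor 2000/125 = 16
Step 2: 400 μL + 4600 μL = 5000 μL total → factor 5000/400 = 12.5
Step 3: unknown factor x
Step 4: 5 mL + 15 mL = 20 mL total → factor 20/5 = 4
Product of known-step factors = 800
Overall factor = 3.00 mM / (0.750 μM) = 4000
x = 4000 / 800 = 5.00

5.00-fold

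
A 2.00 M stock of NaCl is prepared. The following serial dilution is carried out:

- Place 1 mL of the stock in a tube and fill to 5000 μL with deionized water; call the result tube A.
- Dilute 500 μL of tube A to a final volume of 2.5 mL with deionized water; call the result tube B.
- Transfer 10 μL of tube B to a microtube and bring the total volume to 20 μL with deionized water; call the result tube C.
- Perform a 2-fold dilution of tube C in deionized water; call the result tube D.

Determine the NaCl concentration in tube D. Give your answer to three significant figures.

0.0200 M

Step 1: 1 mL brought to 5000 μL → factor 5/1 = 5
Step 2: 500 μL brought to 2.5 mL → factor 2500/500 = 5
Step 3: 10 μL brought to 20 μL → factor 20/10 = 2
Step 4: 2-fold → factor 2
Overall dilution factor = 5 × 5 × 2 × 2 = 100
Final = 2.00 M / 100 = 0.0200 M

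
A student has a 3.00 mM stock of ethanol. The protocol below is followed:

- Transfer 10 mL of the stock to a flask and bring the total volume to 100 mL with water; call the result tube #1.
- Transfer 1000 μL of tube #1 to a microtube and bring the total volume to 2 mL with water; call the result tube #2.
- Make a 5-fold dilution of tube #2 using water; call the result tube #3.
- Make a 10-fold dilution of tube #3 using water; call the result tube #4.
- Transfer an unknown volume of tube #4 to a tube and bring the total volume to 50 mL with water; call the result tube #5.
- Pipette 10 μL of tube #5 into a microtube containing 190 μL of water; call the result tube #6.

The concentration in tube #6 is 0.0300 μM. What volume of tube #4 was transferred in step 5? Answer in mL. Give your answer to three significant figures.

10.0 mL

Step 1: 10 mL brought to 100 mL → factor 100/10 = 10
Step 2: 1000 μL brought to 2 mL → factor 2000/1000 = 2
Step 3: 5-fold → factor 5
Step 4: 10-fold → factor 10
Step 5: v brought to 50 mL → factor = 50 mL/v
Step 6: 10 μL + 190 μL = 200 μL total → factor 200/10 = 20
Product of known-step factors = 20000
Overall factor = 3.00 mM / (0.0300 μM) = 1 × 10^5
Step-5 factor = 1 × 10^5 / 20000 = 5
v = 50 mL / 5 = 10.0 mL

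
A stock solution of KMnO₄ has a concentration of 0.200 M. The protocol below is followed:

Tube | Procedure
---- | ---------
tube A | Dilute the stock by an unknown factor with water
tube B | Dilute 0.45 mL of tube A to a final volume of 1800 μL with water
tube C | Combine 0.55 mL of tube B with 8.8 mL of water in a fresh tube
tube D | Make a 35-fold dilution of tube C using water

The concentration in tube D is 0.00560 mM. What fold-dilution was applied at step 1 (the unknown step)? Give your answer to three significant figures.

15.0-fold

Step 1: unknown factor x
Step 2: 0.45 mL brought to 1800 μL → factor 1.8/0.45 = 4
Step 3: 0.55 mL + 8.8 mL = 9.35 mL total → factor 9.35/0.55 = 17
Step 4: 35-fold → factor 35
Product of known-step factors = 2380
Overall factor = 0.200 M / (0.00560 mM) = 35714
x = 35714 / 2380 = 15.0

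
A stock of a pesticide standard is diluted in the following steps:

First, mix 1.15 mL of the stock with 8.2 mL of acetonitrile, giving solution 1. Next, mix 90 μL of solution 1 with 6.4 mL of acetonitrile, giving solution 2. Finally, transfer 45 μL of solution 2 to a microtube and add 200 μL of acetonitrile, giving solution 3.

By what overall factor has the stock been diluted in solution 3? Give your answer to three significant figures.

Step 1: 1.15 mL + 8.2 mL = 9.35 mL total → factor 9.35/1.15 = 8.1304
Step 2: 90 μL + 6.4 mL = 6490 μL total → factor 6490/90 = 72.111
Step 3: 45 μL + 200 μL = 245 μL total → factor 245/45 = 5.4444
Overall dilution factor = 8.1304 × 72.111 × 5.4444 = 3192

3.19 × 10^3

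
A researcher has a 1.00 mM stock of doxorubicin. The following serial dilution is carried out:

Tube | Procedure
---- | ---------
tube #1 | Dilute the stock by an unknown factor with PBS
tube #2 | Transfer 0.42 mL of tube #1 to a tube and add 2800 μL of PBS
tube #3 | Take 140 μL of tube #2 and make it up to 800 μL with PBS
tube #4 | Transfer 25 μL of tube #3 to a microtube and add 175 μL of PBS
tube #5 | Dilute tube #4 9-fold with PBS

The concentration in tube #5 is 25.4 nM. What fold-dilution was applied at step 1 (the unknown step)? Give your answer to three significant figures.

12.5-fold

Step 1: unknown factor x
Step 2: 0.42 mL + 2800 μL = 3.22 mL total → factor 3.22/0.42 = 7.6667
Step 3: 140 μL brought to 800 μL → factor 800/140 = 5.7143
Step 4: 25 μL + 175 μL = 200 μL total → factor 200/25 = 8
Step 5: 9-fold → factor 9
Product of known-step factors = 3154.3
Overall factor = 1.00 mM / (25.4 nM) = 39370
x = 39370 / 3154.3 = 12.5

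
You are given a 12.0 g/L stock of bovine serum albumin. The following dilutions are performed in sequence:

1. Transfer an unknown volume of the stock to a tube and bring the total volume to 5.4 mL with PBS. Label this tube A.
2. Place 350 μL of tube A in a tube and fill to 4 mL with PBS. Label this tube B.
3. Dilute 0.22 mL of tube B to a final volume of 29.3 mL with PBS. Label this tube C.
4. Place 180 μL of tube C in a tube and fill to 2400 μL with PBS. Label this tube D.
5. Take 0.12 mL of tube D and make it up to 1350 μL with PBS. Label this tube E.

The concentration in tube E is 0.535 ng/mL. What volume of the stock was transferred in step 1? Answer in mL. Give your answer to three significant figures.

0.0550 mL

Step 1: v brought to 5.4 mL → factor = 5.4 mL/v
Step 2: 350 μL brought to 4 mL → factor 4000/350 = 11.429
Step 3: 0.22 mL brought to 29.3 mL → factor 29.3/0.22 = 133.18
Step 4: 180 μL brought to 2400 μL → factor 2400/180 = 13.333
Step 5: 0.12 mL brought to 1350 μL → factor 1.35/0.12 = 11.25
Product of known-step factors = 2.2831 × 10^5
Overall factor = 12.0 g/L / (0.535 ng/mL) = 2.243 × 10^7
Step-1 factor = 2.243 × 10^7 / 2.2831 × 10^5 = 98.242
v = 5.4 mL / 98.242 = 0.0550 mL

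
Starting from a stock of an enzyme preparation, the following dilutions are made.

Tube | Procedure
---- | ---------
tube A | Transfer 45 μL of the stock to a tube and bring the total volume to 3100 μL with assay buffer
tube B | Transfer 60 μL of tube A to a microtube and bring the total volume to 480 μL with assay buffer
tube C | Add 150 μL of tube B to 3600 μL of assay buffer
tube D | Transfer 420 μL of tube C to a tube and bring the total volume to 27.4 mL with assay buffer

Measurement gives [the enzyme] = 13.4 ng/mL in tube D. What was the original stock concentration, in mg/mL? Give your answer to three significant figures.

12.0 mg/mL

Step 1: 45 μL brought to 3100 μL → factor 3100/45 = 68.889
Step 2: 60 μL brought to 480 μL → factor 480/60 = 8
Step 3: 150 μL + 3600 μL = 3750 μL total → factor 3750/150 = 25
Step 4: 420 μL brought to 27.4 mL → factor 27400/420 = 65.238
Overall dilution factor = 68.889 × 8 × 25 × 65.238 = 8.9884 × 10^5
Stock = 13.4 ng/mL × 8.9884 × 10^5 = 1.204 × 10^7 ng/mL = 12.0 mg/mL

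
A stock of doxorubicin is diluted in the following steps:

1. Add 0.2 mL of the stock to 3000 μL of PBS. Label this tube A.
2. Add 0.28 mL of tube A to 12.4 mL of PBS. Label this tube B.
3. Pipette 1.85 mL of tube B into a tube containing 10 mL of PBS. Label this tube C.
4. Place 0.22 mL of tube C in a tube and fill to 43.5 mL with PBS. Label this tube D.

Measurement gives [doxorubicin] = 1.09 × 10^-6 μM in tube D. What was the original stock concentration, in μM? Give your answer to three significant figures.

1.00 μM

Step 1: 0.2 mL + 3000 μL = 3.2 mL total → factor 3.2/0.2 = 16
Step 2: 0.28 mL + 12.4 mL = 12.68 mL total → factor 12.68/0.28 = 45.286
Step 3: 1.85 mL + 10 mL = 11.85 mL total → factor 11.85/1.85 = 6.4054
Step 4: 0.22 mL brought to 43.5 mL → factor 43.5/0.22 = 197.73
Overall dilution factor = 16 × 45.286 × 6.4054 × 197.73 = 9.1769 × 10^5
Stock = 1.09 × 10^-6 μM × 9.1769 × 10^5 = 1.00 μM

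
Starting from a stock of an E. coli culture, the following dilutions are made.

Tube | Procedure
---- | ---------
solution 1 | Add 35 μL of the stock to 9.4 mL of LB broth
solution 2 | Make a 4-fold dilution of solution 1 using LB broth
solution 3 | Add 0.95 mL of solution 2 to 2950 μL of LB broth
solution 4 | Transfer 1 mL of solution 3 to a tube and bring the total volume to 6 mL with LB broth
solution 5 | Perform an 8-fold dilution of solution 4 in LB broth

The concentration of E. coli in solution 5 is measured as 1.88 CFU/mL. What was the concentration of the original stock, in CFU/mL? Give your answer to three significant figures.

3.99 × 10^5 CFU/mL

Step 1: 35 μL + 9.4 mL = 9435 μL total → factor 9435/35 = 269.57
Step 2: 4-fold → factor 4
Step 3: 0.95 mL + 2950 μL = 3.9 mL total → factor 3.9/0.95 = 4.1053
Step 4: 1 mL brought to 6 mL → factor 6/1 = 6
Step 5: 8-fold → factor 8
Overall dilution factor = 269.57 × 4 × 4.1053 × 6 × 8 = 2.1248 × 10^5
Stock = 1.88 CFU/mL × 2.1248 × 10^5 = 3.99 × 10^5 CFU/mL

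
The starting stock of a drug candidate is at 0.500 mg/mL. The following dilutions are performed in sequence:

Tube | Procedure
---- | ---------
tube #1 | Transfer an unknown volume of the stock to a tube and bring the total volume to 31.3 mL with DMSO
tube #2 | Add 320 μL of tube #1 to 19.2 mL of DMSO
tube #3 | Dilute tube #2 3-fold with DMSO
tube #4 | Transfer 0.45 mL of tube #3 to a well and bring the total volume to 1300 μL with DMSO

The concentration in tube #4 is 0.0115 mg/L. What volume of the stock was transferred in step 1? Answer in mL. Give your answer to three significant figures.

0.381 mL

Step 1: v brought to 31.3 mL → factor = 31.3 mL/v
Step 2: 320 μL + 19.2 mL = 19520 μL total → factor 19520/320 = 61
Step 3: 3-fold → factor 3
Step 4: 0.45 mL brought to 1300 μL → factor 1.3/0.45 = 2.8889
Product of known-step factors = 528.67
Overall factor = 0.500 mg/mL / (0.0115 mg/L) = 43478
Step-1 factor = 43478 / 528.67 = 82.241
v = 31.3 mL / 82.241 = 0.381 mL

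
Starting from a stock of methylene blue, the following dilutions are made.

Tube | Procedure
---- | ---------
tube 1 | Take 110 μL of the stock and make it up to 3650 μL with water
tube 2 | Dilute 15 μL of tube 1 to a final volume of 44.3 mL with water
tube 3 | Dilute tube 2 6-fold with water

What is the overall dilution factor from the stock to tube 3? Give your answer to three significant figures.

Step 1: 110 μL brought to 3650 μL → factor 3650/110 = 33.182
Step 2: 15 μL brought to 44.3 mL → factor 44300/15 = 2953.3
Step 3: 6-fold → factor 6
Overall dilution factor = 33.182 × 2953.3 × 6 = 5.8798 × 10^5

5.88 × 10^5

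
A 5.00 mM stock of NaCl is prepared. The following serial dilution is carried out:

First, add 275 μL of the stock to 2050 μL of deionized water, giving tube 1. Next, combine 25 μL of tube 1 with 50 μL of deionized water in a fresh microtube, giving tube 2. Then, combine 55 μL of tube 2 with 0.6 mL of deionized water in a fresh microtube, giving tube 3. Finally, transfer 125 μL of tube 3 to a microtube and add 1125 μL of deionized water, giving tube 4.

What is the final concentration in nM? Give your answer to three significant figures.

Step 1: 275 μL + 2050 μL = 2325 μL total → factor 2325/275 = 8.4545
Step 2: 25 μL + 50 μL = 75 μL total → factor 75/25 = 3
Step 3: 55 μL + 0.6 mL = 655 μL total → factor 655/55 = 11.909
Step 4: 125 μL + 1125 μL = 1250 μL total → factor 1250/125 = 10
Overall dilution factor = 8.4545 × 3 × 11.909 × 10 = 3020.6
Final = 5.00 mM / 3020.6 = 0.001655 mM = 1.66 × 10^3 nM

1.66 × 10^3 nM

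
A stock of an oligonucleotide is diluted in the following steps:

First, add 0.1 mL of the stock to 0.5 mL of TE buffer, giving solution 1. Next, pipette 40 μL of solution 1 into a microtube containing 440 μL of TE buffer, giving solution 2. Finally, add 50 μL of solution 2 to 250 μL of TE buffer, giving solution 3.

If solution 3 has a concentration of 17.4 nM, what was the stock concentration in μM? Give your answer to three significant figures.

Step 1: 0.1 mL + 0.5 mL = 0.6 mL total → factor 0.6/0.1 = 6
Step 2: 40 μL + 440 μL = 480 μL total → factor 480/40 = 12
Step 3: 50 μL + 250 μL = 300 μL total → factor 300/50 = 6
Overall dilution factor = 6 × 12 × 6 = 432
Stock = 17.4 nM × 432 = 7517 nM = 7.52 μM

7.52 μM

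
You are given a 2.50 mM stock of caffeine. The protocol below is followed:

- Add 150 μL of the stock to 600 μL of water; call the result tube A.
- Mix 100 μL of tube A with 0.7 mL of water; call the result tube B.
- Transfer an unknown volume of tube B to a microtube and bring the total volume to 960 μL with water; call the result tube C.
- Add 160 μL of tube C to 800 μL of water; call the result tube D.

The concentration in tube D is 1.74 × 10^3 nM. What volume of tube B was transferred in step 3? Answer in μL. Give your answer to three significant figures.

160 μL

Step 1: 150 μL + 600 μL = 750 μL total → factor 750/150 = 5
Step 2: 100 μL + 0.7 mL = 800 μL total → factor 800/100 = 8
Step 3: v brought to 960 μL → factor = 960 μL/v
Step 4: 160 μL + 800 μL = 960 μL total → factor 960/160 = 6
Product of known-step factors = 240
Overall factor = 2.50 mM / (1.74 × 10^3 nM) = 1436.8
Step-3 factor = 1436.8 / 240 = 5.9866
v = 960 μL / 5.9866 = 160 μL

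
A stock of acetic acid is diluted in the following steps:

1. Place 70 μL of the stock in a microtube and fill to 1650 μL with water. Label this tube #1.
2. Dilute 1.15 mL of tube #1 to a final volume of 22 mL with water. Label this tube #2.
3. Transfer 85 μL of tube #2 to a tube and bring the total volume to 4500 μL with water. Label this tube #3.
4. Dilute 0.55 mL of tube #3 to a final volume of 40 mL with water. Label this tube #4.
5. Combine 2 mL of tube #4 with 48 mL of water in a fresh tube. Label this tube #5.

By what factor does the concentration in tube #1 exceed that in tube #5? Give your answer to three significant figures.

1.84 × 10^6

Step 1: 70 μL brought to 1650 μL → factor 1650/70 = 23.571
Step 2: 1.15 mL brought to 22 mL → factor 22/1.15 = 19.13
Step 3: 85 μL brought to 4500 μL → factor 4500/85 = 52.941
Step 4: 0.55 mL brought to 40 mL → factor 40/0.55 = 72.727
Step 5: 2 mL + 48 mL = 50 mL total → factor 50/2 = 25
Dilution factor to tube #1 = 23.571; to tube #5 = 4.3405 × 10^7
[tube #1]/[tube #5] = (factor to tube #5)/(factor to tube #1) = 4.3405 × 10^7/23.571 = 1.84 × 10^6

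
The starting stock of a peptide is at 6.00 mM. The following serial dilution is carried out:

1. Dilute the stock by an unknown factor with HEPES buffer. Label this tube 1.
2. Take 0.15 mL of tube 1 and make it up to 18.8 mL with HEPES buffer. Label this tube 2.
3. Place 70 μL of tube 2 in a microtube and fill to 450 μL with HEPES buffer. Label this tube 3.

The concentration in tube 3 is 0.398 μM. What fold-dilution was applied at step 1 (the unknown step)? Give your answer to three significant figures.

18.7-fold

Step 1: unknown factor x
Step 2: 0.15 mL brought to 18.8 mL → factor 18.8/0.15 = 125.33
Step 3: 70 μL brought to 450 μL → factor 450/70 = 6.4286
Product of known-step factors = 805.71
Overall factor = 6.00 mM / (0.398 μM) = 15075
x = 15075 / 805.71 = 18.7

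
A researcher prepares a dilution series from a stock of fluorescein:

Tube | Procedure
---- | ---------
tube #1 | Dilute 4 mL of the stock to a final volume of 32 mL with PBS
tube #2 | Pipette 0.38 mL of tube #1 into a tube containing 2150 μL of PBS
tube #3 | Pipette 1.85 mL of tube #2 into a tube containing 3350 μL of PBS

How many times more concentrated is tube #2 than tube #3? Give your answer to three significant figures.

2.81

Step 1: 4 mL brought to 32 mL → factor 32/4 = 8
Step 2: 0.38 mL + 2150 μL = 2.53 mL total → factor 2.53/0.38 = 6.6579
Step 3: 1.85 mL + 3350 μL = 5.2 mL total → factor 5.2/1.85 = 2.8108
Dilution factor to tube #2 = 53.263; to tube #3 = 149.71
[tube #2]/[tube #3] = (factor to tube #3)/(factor to tube #2) = 149.71/53.263 = 2.81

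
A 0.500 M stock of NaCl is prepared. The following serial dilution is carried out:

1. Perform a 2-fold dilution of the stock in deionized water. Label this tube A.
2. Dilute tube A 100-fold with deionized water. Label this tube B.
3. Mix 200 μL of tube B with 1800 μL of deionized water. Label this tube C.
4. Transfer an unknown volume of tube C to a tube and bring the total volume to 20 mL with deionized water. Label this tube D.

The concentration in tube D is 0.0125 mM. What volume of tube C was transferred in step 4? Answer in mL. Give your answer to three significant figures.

1.00 mL

Step 1: 2-fold → factor 2
Step 2: 100-fold → factor 100
Step 3: 200 μL + 1800 μL = 2000 μL total → factor 2000/200 = 10
Step 4: v brought to 20 mL → factor = 20 mL/v
Product of known-step factors = 2000
Overall factor = 0.500 M / (0.0125 mM) = 40000
Step-4 factor = 40000 / 2000 = 20
v = 20 mL / 20 = 1.00 mL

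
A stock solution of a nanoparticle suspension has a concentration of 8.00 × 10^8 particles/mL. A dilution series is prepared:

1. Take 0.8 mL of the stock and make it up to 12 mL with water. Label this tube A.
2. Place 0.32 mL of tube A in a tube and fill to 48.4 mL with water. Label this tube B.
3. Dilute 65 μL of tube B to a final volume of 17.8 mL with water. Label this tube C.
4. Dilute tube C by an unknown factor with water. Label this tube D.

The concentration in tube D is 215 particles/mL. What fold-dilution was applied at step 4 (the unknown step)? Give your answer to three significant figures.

Step 1: 0.8 mL brought to 12 mL → factor 12/0.8 = 15
Step 2: 0.32 mL brought to 48.4 mL → factor 48.4/0.32 = 151.25
Step 3: 65 μL brought to 17.8 mL → factor 17800/65 = 273.85
Step 4: unknown factor x
Product of known-step factors = 6.2129 × 10^5
Overall factor = 8.00 × 10^8 particles/mL / (215 particles/mL) = 3.7209 × 10^6
x = 3.7209 × 10^6 / 6.2129 × 10^5 = 5.99

5.99-fold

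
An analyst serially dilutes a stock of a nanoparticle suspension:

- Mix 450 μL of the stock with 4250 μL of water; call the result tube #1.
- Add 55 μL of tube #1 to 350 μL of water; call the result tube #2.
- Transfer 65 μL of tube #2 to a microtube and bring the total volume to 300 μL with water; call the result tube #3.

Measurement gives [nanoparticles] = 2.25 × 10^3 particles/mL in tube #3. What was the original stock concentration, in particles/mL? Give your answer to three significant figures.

Step 1: 450 μL + 4250 μL = 4700 μL total → factor 4700/450 = 10.444
Step 2: 55 μL + 350 μL = 405 μL total → factor 405/55 = 7.3636
Step 3: 65 μL brought to 300 μL → factor 300/65 = 4.6154
Overall dilution factor = 10.444 × 7.3636 × 4.6154 = 354.97
Stock = 2.25 × 10^3 particles/mL × 354.97 = 7.99 × 10^5 particles/mL

7.99 × 10^5 particles/mL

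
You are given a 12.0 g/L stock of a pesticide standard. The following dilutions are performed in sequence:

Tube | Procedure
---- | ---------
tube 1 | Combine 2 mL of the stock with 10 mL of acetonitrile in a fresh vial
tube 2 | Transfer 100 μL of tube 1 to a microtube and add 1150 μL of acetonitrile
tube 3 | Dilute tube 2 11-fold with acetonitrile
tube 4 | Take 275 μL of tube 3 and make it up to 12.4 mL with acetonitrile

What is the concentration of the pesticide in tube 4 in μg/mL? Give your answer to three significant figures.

0.323 μg/mL

Step 1: 2 mL + 10 mL = 12 mL total → factor 12/2 = 6
Step 2: 100 μL + 1150 μL = 1250 μL total → factor 1250/100 = 12.5
Step 3: 11-fold → factor 11
Step 4: 275 μL brought to 12.4 mL → factor 12400/275 = 45.091
Dilution factor through tube 4 = 6 × 12.5 × 11 × 45.091 = 37200
[tube 4] = 12.0 g/L / 37200 = 0.0003226 g/L = 0.323 μg/mL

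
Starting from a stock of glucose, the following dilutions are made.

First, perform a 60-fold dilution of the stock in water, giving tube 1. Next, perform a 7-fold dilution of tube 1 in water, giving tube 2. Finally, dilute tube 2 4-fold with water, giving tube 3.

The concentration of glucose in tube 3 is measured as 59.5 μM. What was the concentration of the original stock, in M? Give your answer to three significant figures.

Step 1: 60-fold → factor 60
Step 2: 7-fold → factor 7
Step 3: 4-fold → factor 4
Overall dilution factor = 60 × 7 × 4 = 1680
Stock = 59.5 μM × 1680 = 9.996 × 10^4 μM = 0.100 M

0.100 M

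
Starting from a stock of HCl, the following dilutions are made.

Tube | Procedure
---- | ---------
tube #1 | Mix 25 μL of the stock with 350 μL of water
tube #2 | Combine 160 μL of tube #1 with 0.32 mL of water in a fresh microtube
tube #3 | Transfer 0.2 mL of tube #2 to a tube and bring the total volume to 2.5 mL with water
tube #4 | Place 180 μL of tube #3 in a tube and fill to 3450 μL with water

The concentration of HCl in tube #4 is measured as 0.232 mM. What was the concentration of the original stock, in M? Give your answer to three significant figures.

2.50 M

Step 1: 25 μL + 350 μL = 375 μL total → factor 375/25 = 15
Step 2: 160 μL + 0.32 mL = 480 μL total → factor 480/160 = 3
Step 3: 0.2 mL brought to 2.5 mL → factor 2.5/0.2 = 12.5
Step 4: 180 μL brought to 3450 μL → factor 3450/180 = 19.167
Overall dilution factor = 15 × 3 × 12.5 × 19.167 = 10781
Stock = 0.232 mM × 10781 = 2501 mM = 2.50 M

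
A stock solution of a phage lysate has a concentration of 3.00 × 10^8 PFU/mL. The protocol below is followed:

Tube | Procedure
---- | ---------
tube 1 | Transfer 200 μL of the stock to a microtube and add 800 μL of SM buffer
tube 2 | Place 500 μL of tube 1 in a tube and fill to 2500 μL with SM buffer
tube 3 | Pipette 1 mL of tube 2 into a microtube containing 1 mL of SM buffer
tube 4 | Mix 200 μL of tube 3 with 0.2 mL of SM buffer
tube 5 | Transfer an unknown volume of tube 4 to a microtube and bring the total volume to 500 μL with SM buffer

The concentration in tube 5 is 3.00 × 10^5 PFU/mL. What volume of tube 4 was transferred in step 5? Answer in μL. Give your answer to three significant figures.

50.0 μL

Step 1: 200 μL + 800 μL = 1000 μL total → factor 1000/200 = 5
Step 2: 500 μL brought to 2500 μL → factor 2500/500 = 5
Step 3: 1 mL + 1 mL = 2 mL total → factor 2/1 = 2
Step 4: 200 μL + 0.2 mL = 400 μL total → factor 400/200 = 2
Step 5: v brought to 500 μL → factor = 500 μL/v
Product of known-step factors = 100
Overall factor = 3.00 × 10^8 PFU/mL / (3.00 × 10^5 PFU/mL) = 1000
Step-5 factor = 1000 / 100 = 10
v = 500 μL / 10 = 50.0 μL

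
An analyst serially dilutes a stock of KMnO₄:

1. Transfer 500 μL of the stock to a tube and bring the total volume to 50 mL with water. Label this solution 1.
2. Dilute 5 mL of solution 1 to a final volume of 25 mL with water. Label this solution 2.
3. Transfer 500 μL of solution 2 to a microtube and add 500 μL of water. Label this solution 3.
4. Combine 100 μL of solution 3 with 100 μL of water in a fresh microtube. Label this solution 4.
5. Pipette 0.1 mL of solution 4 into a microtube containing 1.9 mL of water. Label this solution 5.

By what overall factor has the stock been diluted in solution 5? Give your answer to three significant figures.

4.00 × 10^4

Step 1: 500 μL brought to 50 mL → factor 50000/500 = 100
Step 2: 5 mL brought to 25 mL → factor 25/5 = 5
Step 3: 500 μL + 500 μL = 1000 μL total → factor 1000/500 = 2
Step 4: 100 μL + 100 μL = 200 μL total → factor 200/100 = 2
Step 5: 0.1 mL + 1.9 mL = 2 mL total → factor 2/0.1 = 20
Overall dilution factor = 100 × 5 × 2 × 2 × 20 = 40000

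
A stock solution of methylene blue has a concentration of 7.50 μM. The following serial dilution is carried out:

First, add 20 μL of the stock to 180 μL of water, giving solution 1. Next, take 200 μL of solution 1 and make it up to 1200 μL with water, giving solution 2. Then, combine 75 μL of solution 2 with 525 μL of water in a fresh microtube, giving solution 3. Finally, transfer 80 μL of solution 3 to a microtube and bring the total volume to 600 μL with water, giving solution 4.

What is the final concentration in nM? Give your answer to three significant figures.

Step 1: 20 μL + 180 μL = 200 μL total → factor 200/20 = 10
Step 2: 200 μL brought to 1200 μL → factor 1200/200 = 6
Step 3: 75 μL + 525 μL = 600 μL total → factor 600/75 = 8
Step 4: 80 μL brought to 600 μL → factor 600/80 = 7.5
Overall dilution factor = 10 × 6 × 8 × 7.5 = 3600
Final = 7.50 μM / 3600 = 0.002083 μM = 2.08 nM

2.08 nM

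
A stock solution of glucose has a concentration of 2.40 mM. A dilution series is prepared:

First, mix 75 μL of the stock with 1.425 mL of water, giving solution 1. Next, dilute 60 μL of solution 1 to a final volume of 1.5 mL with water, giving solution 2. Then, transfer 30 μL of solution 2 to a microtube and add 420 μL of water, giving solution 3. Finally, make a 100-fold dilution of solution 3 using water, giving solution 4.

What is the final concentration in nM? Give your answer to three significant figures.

3.20 nM

Step 1: 75 μL + 1.425 mL = 1500 μL total → factor 1500/75 = 20
Step 2: 60 μL brought to 1.5 mL → factor 1500/60 = 25
Step 3: 30 μL + 420 μL = 450 μL total → factor 450/30 = 15
Step 4: 100-fold → factor 100
Overall dilution factor = 20 × 25 × 15 × 100 = 7.5 × 10^5
Final = 2.40 mM / 7.5 × 10^5 = 3.200 × 10^-6 mM = 3.20 nM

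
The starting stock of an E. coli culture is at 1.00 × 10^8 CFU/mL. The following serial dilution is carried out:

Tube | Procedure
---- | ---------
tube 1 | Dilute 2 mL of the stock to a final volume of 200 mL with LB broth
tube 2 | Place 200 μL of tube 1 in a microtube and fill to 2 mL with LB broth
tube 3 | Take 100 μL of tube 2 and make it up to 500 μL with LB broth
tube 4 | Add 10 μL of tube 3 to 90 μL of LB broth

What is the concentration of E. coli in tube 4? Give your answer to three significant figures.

Step 1: 2 mL brought to 200 mL → factor 200/2 = 100
Step 2: 200 μL brought to 2 mL → factor 2000/200 = 10
Step 3: 100 μL brought to 500 μL → factor 500/100 = 5
Step 4: 10 μL + 90 μL = 100 μL total → factor 100/10 = 10
Overall dilution factor = 100 × 10 × 5 × 10 = 50000
Final = 1.00 × 10^8 CFU/mL / 50000 = 2.00 × 10^3 CFU/mL

2.00 × 10^3 CFU/mL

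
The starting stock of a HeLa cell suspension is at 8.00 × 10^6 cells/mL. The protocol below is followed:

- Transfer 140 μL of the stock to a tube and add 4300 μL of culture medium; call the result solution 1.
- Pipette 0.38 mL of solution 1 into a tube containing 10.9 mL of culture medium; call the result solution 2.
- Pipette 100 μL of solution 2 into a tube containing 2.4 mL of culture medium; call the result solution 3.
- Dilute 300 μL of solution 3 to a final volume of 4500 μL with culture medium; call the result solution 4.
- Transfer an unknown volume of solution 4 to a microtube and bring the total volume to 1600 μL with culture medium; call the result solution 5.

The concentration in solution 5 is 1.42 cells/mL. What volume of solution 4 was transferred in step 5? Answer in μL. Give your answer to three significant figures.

100 μL

Step 1: 140 μL + 4300 μL = 4440 μL total → factor 4440/140 = 31.714
Step 2: 0.38 mL + 10.9 mL = 11.28 mL total → factor 11.28/0.38 = 29.684
Step 3: 100 μL + 2.4 mL = 2500 μL total → factor 2500/100 = 25
Step 4: 300 μL brought to 4500 μL → factor 4500/300 = 15
Step 5: v brought to 1600 μL → factor = 1600 μL/v
Product of known-step factors = 3.5303 × 10^5
Overall factor = 8.00 × 10^6 cells/mL / (1.42 cells/mL) = 5.6338 × 10^6
Step-5 factor = 5.6338 × 10^6 / 3.5303 × 10^5 = 15.958
v = 1600 μL / 15.958 = 100 μL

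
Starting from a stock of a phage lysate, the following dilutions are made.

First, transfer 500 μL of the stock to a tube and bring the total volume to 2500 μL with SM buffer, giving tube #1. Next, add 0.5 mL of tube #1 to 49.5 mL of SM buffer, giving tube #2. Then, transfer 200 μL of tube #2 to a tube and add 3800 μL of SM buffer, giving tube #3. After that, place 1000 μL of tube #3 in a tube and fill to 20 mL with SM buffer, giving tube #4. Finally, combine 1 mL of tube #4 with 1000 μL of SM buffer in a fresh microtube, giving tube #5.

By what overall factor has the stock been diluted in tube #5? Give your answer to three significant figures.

4.00 × 10^5

Step 1: 500 μL brought to 2500 μL → factor 2500/500 = 5
Step 2: 0.5 mL + 49.5 mL = 50 mL total → factor 50/0.5 = 100
Step 3: 200 μL + 3800 μL = 4000 μL total → factor 4000/200 = 20
Step 4: 1000 μL brought to 20 mL → factor 20000/1000 = 20
Step 5: 1 mL + 1000 μL = 2 mL total → factor 2/1 = 2
Overall dilution factor = 5 × 100 × 20 × 20 × 2 = 4 × 10^5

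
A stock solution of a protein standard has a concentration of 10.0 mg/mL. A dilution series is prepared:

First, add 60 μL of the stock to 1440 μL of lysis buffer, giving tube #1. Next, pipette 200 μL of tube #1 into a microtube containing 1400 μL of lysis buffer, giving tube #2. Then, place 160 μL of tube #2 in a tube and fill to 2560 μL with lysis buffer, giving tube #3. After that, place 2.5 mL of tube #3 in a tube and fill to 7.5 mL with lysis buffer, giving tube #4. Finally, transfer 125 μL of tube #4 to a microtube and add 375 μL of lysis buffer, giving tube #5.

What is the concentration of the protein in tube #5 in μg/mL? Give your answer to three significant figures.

Step 1: 60 μL + 1440 μL = 1500 μL total → factor 1500/60 = 25
Step 2: 200 μL + 1400 μL = 1600 μL total → factor 1600/200 = 8
Step 3: 160 μL brought to 2560 μL → factor 2560/160 = 16
Step 4: 2.5 mL brought to 7.5 mL → factor 7.5/2.5 = 3
Step 5: 125 μL + 375 μL = 500 μL total → factor 500/125 = 4
Overall dilution factor = 25 × 8 × 16 × 3 × 4 = 38400
Final = 10.0 mg/mL / 38400 = 0.0002604 mg/mL = 0.260 μg/mL

0.260 μg/mL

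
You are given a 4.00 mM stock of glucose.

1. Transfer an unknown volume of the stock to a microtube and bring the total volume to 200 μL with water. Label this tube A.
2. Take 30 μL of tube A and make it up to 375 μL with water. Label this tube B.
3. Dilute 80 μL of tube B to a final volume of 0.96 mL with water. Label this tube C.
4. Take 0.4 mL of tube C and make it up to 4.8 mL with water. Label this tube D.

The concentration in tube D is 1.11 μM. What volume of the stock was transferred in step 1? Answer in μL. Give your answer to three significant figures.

99.9 μL

Step 1: v brought to 200 μL → factor = 200 μL/v
Step 2: 30 μL brought to 375 μL → factor 375/30 = 12.5
Step 3: 80 μL brought to 0.96 mL → factor 960/80 = 12
Step 4: 0.4 mL brought to 4.8 mL → factor 4.8/0.4 = 12
Product of known-step factors = 1800
Overall factor = 4.00 mM / (1.11 μM) = 3603.6
Step-1 factor = 3603.6 / 1800 = 2.002
v = 200 μL / 2.002 = 99.9 μL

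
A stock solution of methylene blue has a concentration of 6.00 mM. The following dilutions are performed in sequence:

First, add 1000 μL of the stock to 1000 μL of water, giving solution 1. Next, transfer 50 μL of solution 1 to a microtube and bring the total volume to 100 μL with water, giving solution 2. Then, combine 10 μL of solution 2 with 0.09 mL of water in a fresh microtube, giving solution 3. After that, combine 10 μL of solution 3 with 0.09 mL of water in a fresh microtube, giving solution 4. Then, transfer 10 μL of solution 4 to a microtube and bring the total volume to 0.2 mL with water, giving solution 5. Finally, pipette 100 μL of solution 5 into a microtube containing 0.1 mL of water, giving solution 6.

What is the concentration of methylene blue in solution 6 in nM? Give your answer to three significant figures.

Step 1: 1000 μL + 1000 μL = 2000 μL total → factor 2000/1000 = 2
Step 2: 50 μL brought to 100 μL → factor 100/50 = 2
Step 3: 10 μL + 0.09 mL = 100 μL total → factor 100/10 = 10
Step 4: 10 μL + 0.09 mL = 100 μL total → factor 100/10 = 10
Step 5: 10 μL brought to 0.2 mL → factor 200/10 = 20
Step 6: 100 μL + 0.1 mL = 200 μL total → factor 200/100 = 2
Overall dilution factor = 2 × 2 × 10 × 10 × 20 × 2 = 16000
Final = 6.00 mM / 16000 = 0.0003750 mM = 375 nM

375 nM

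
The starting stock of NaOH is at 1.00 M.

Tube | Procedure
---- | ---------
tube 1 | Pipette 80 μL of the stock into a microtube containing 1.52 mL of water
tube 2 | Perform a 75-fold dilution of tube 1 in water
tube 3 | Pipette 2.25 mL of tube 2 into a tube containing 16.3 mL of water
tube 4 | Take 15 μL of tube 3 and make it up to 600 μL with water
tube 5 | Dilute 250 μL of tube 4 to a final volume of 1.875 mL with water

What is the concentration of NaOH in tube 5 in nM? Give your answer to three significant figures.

Step 1: 80 μL + 1.52 mL = 1600 μL total → factor 1600/80 = 20
Step 2: 75-fold → factor 75
Step 3: 2.25 mL + 16.3 mL = 18.55 mL total → factor 18.55/2.25 = 8.2444
Step 4: 15 μL brought to 600 μL → factor 600/15 = 40
Step 5: 250 μL brought to 1.875 mL → factor 1875/250 = 7.5
Overall dilution factor = 20 × 75 × 8.2444 × 40 × 7.5 = 3.71 × 10^6
Final = 1.00 M / 3.71 × 10^6 = 2.695 × 10^-7 M = 270 nM

270 nM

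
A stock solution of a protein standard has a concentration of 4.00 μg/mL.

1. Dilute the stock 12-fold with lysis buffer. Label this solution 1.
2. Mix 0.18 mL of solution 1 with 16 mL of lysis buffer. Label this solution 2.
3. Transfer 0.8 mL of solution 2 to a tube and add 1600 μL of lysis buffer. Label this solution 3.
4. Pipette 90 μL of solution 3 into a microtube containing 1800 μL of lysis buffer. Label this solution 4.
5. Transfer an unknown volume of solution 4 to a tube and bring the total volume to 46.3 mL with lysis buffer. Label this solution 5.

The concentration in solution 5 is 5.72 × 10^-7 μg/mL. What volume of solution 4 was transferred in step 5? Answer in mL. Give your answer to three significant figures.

0.450 mL

Step 1: 12-fold → factor 12
Step 2: 0.18 mL + 16 mL = 16.18 mL total → factor 16.18/0.18 = 89.889
Step 3: 0.8 mL + 1600 μL = 2.4 mL total → factor 2.4/0.8 = 3
Step 4: 90 μL + 1800 μL = 1890 μL total → factor 1890/90 = 21
Step 5: v brought to 46.3 mL → factor = 46.3 mL/v
Product of known-step factors = 67956
Overall factor = 4.00 μg/mL / (5.72 × 10^-7 μg/mL) = 6.993 × 10^6
Step-5 factor = 6.993 × 10^6 / 67956 = 102.9
v = 46.3 mL / 102.9 = 0.450 mL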